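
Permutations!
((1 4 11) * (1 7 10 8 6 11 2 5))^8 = ((1 4 2 5)(6 11 7 10 8))^8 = (6 10 11 8 7)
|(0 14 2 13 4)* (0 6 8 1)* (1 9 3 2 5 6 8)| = |(0 14 5 6 1)(2 13 4 8 9 3)| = 30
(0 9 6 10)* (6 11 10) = (0 9 11 10) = [9, 1, 2, 3, 4, 5, 6, 7, 8, 11, 0, 10]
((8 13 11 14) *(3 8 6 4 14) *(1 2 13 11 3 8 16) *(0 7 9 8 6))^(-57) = ((0 7 9 8 11 6 4 14)(1 2 13 3 16))^(-57) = (0 14 4 6 11 8 9 7)(1 3 2 16 13)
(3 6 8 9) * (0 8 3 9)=[8, 1, 2, 6, 4, 5, 3, 7, 0, 9]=(9)(0 8)(3 6)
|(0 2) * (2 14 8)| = |(0 14 8 2)| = 4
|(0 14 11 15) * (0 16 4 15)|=3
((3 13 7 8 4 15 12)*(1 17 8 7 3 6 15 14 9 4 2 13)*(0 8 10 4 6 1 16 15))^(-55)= (0 16 10)(1 9 13)(2 12 14)(3 17 6)(4 8 15)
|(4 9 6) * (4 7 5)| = |(4 9 6 7 5)| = 5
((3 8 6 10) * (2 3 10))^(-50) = ((10)(2 3 8 6))^(-50) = (10)(2 8)(3 6)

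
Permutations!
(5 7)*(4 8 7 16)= [0, 1, 2, 3, 8, 16, 6, 5, 7, 9, 10, 11, 12, 13, 14, 15, 4]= (4 8 7 5 16)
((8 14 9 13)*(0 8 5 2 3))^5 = (0 5 14 3 13 8 2 9)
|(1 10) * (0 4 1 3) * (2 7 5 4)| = 8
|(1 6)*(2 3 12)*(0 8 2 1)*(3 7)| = |(0 8 2 7 3 12 1 6)| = 8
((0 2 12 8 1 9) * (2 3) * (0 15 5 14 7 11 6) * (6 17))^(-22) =((0 3 2 12 8 1 9 15 5 14 7 11 17 6))^(-22) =(0 9 17 8 7 2 5)(1 11 12 14 3 15 6)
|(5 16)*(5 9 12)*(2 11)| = |(2 11)(5 16 9 12)| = 4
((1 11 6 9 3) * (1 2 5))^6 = (1 5 2 3 9 6 11)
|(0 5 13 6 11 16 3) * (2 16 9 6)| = 6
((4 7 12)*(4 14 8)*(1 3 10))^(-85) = ((1 3 10)(4 7 12 14 8))^(-85) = (14)(1 10 3)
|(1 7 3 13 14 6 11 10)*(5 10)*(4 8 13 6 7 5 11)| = |(1 5 10)(3 6 4 8 13 14 7)| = 21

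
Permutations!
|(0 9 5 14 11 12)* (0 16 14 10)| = |(0 9 5 10)(11 12 16 14)| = 4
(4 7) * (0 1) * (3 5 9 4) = (0 1)(3 5 9 4 7) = [1, 0, 2, 5, 7, 9, 6, 3, 8, 4]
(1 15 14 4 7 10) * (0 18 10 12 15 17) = (0 18 10 1 17)(4 7 12 15 14) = [18, 17, 2, 3, 7, 5, 6, 12, 8, 9, 1, 11, 15, 13, 4, 14, 16, 0, 10]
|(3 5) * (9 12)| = 2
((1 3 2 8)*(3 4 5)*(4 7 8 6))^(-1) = ((1 7 8)(2 6 4 5 3))^(-1) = (1 8 7)(2 3 5 4 6)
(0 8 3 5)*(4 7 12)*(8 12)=(0 12 4 7 8 3 5)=[12, 1, 2, 5, 7, 0, 6, 8, 3, 9, 10, 11, 4]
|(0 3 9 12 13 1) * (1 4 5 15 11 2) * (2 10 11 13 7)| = |(0 3 9 12 7 2 1)(4 5 15 13)(10 11)| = 28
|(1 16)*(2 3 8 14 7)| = |(1 16)(2 3 8 14 7)| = 10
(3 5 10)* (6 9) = (3 5 10)(6 9) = [0, 1, 2, 5, 4, 10, 9, 7, 8, 6, 3]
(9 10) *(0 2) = (0 2)(9 10) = [2, 1, 0, 3, 4, 5, 6, 7, 8, 10, 9]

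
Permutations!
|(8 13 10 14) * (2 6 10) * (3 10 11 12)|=9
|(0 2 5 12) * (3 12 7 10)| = |(0 2 5 7 10 3 12)| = 7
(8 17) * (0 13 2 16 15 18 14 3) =[13, 1, 16, 0, 4, 5, 6, 7, 17, 9, 10, 11, 12, 2, 3, 18, 15, 8, 14] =(0 13 2 16 15 18 14 3)(8 17)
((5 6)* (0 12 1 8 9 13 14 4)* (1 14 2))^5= (0 12 14 4)(5 6)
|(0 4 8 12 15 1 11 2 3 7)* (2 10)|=|(0 4 8 12 15 1 11 10 2 3 7)|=11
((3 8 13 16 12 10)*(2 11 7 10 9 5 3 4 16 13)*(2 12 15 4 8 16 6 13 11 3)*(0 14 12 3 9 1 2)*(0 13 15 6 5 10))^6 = (0 10 4 14 8 5 12 3 13 1 16 11 2 6 7 9 15)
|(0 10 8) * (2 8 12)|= 5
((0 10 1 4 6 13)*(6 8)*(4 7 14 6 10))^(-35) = (0 4 8 10 1 7 14 6 13)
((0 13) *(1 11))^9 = ((0 13)(1 11))^9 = (0 13)(1 11)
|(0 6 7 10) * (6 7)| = 3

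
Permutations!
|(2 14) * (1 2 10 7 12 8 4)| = 8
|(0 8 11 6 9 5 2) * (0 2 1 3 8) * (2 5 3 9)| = 8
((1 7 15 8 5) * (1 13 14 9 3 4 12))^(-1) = ((1 7 15 8 5 13 14 9 3 4 12))^(-1) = (1 12 4 3 9 14 13 5 8 15 7)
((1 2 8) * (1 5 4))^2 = ((1 2 8 5 4))^2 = (1 8 4 2 5)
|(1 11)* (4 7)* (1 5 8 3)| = 10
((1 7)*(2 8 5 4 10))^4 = ((1 7)(2 8 5 4 10))^4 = (2 10 4 5 8)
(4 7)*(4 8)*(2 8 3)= (2 8 4 7 3)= [0, 1, 8, 2, 7, 5, 6, 3, 4]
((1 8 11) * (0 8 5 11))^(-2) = (1 5 11)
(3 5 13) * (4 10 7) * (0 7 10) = (0 7 4)(3 5 13) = [7, 1, 2, 5, 0, 13, 6, 4, 8, 9, 10, 11, 12, 3]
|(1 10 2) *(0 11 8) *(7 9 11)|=15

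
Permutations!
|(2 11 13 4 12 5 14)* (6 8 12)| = |(2 11 13 4 6 8 12 5 14)| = 9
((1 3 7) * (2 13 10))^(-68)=(1 3 7)(2 13 10)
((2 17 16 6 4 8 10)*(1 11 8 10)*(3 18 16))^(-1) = (1 8 11)(2 10 4 6 16 18 3 17)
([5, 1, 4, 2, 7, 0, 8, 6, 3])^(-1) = (0 5)(2 3 8 6 7 4)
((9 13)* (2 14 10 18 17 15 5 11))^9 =((2 14 10 18 17 15 5 11)(9 13))^9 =(2 14 10 18 17 15 5 11)(9 13)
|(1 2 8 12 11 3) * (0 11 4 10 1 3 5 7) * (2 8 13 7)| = |(0 11 5 2 13 7)(1 8 12 4 10)| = 30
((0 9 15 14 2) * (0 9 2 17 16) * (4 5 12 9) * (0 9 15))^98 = ((0 2 4 5 12 15 14 17 16 9))^98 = (0 16 14 12 4)(2 9 17 15 5)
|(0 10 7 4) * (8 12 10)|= 6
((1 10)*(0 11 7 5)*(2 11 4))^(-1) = (0 5 7 11 2 4)(1 10)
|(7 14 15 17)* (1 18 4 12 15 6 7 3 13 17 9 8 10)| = |(1 18 4 12 15 9 8 10)(3 13 17)(6 7 14)| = 24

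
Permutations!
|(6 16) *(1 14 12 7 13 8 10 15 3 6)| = 11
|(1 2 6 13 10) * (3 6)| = 6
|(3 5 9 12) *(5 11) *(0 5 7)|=7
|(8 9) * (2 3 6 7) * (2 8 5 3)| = 6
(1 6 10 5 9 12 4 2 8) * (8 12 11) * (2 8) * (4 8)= [0, 6, 12, 3, 4, 9, 10, 7, 1, 11, 5, 2, 8]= (1 6 10 5 9 11 2 12 8)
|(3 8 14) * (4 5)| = 6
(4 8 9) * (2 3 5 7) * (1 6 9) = (1 6 9 4 8)(2 3 5 7) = [0, 6, 3, 5, 8, 7, 9, 2, 1, 4]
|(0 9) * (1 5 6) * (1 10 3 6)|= |(0 9)(1 5)(3 6 10)|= 6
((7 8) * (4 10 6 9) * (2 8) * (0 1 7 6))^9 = ((0 1 7 2 8 6 9 4 10))^9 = (10)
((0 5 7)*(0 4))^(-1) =(0 4 7 5)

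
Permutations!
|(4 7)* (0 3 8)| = |(0 3 8)(4 7)| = 6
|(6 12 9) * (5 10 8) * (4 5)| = |(4 5 10 8)(6 12 9)| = 12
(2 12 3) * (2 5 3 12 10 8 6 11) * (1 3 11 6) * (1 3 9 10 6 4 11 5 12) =(1 9 10 8 3 12)(2 6 4 11) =[0, 9, 6, 12, 11, 5, 4, 7, 3, 10, 8, 2, 1]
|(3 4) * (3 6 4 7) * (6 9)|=|(3 7)(4 9 6)|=6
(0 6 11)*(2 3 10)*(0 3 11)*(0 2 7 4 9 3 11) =(11)(0 6 2)(3 10 7 4 9) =[6, 1, 0, 10, 9, 5, 2, 4, 8, 3, 7, 11]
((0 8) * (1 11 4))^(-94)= (1 4 11)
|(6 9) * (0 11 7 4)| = 4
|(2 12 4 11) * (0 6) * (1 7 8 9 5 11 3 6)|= |(0 1 7 8 9 5 11 2 12 4 3 6)|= 12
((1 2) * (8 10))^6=((1 2)(8 10))^6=(10)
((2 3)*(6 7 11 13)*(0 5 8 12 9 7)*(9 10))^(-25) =(0 9)(2 3)(5 7)(6 10)(8 11)(12 13)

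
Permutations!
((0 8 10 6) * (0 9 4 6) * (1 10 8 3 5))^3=((0 3 5 1 10)(4 6 9))^3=(0 1 3 10 5)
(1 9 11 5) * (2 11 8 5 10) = [0, 9, 11, 3, 4, 1, 6, 7, 5, 8, 2, 10] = (1 9 8 5)(2 11 10)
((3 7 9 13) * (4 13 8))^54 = (13)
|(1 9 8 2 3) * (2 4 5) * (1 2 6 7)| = 14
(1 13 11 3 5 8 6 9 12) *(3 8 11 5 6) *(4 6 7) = (1 13 5 11 8 3 7 4 6 9 12) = [0, 13, 2, 7, 6, 11, 9, 4, 3, 12, 10, 8, 1, 5]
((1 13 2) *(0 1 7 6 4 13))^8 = ((0 1)(2 7 6 4 13))^8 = (2 4 7 13 6)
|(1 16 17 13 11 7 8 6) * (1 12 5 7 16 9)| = |(1 9)(5 7 8 6 12)(11 16 17 13)| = 20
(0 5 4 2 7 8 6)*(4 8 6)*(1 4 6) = (0 5 8 6)(1 4 2 7) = [5, 4, 7, 3, 2, 8, 0, 1, 6]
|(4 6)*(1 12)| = 2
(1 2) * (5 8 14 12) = [0, 2, 1, 3, 4, 8, 6, 7, 14, 9, 10, 11, 5, 13, 12] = (1 2)(5 8 14 12)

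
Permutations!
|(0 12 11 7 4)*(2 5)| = |(0 12 11 7 4)(2 5)| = 10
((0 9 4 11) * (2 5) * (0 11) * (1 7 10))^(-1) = (11)(0 4 9)(1 10 7)(2 5)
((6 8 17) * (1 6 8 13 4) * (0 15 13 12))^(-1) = ((0 15 13 4 1 6 12)(8 17))^(-1) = (0 12 6 1 4 13 15)(8 17)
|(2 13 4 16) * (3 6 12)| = 12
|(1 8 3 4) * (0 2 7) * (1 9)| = 15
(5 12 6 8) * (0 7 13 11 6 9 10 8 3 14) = [7, 1, 2, 14, 4, 12, 3, 13, 5, 10, 8, 6, 9, 11, 0] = (0 7 13 11 6 3 14)(5 12 9 10 8)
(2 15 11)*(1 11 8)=[0, 11, 15, 3, 4, 5, 6, 7, 1, 9, 10, 2, 12, 13, 14, 8]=(1 11 2 15 8)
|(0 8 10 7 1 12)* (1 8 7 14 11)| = 8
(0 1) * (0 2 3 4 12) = (0 1 2 3 4 12) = [1, 2, 3, 4, 12, 5, 6, 7, 8, 9, 10, 11, 0]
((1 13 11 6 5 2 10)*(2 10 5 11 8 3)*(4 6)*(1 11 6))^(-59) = ((1 13 8 3 2 5 10 11 4))^(-59) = (1 2 4 3 11 8 10 13 5)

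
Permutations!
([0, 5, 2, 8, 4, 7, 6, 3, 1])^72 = [0, 7, 2, 1, 4, 3, 6, 8, 5]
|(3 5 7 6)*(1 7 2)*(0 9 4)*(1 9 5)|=|(0 5 2 9 4)(1 7 6 3)|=20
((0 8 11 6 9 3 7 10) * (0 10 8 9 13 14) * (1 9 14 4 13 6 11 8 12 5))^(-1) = ((0 14)(1 9 3 7 12 5)(4 13))^(-1) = (0 14)(1 5 12 7 3 9)(4 13)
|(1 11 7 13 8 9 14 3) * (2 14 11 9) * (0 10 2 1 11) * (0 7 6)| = 35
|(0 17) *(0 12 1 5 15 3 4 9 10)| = 10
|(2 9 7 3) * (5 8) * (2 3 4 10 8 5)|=|(2 9 7 4 10 8)|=6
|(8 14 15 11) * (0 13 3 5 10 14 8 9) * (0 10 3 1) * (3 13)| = |(0 3 5 13 1)(9 10 14 15 11)| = 5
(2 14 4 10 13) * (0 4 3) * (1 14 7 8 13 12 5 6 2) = (0 4 10 12 5 6 2 7 8 13 1 14 3) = [4, 14, 7, 0, 10, 6, 2, 8, 13, 9, 12, 11, 5, 1, 3]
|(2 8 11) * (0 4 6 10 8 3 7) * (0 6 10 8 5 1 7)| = 11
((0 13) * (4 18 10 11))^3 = ((0 13)(4 18 10 11))^3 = (0 13)(4 11 10 18)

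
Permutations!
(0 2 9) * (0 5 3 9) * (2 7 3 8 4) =[7, 1, 0, 9, 2, 8, 6, 3, 4, 5] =(0 7 3 9 5 8 4 2)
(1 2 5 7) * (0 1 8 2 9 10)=(0 1 9 10)(2 5 7 8)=[1, 9, 5, 3, 4, 7, 6, 8, 2, 10, 0]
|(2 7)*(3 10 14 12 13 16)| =6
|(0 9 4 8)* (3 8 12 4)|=4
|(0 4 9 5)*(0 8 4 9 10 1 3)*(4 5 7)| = |(0 9 7 4 10 1 3)(5 8)| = 14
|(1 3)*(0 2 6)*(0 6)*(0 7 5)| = 4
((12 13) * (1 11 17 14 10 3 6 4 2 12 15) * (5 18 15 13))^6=((1 11 17 14 10 3 6 4 2 12 5 18 15))^6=(1 6 15 3 18 10 5 14 12 17 2 11 4)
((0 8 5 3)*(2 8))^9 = ((0 2 8 5 3))^9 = (0 3 5 8 2)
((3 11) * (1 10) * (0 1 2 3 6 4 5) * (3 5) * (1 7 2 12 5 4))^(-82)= (0 6 7 1 2 10 4 12 3 5 11)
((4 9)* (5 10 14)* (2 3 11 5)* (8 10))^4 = ((2 3 11 5 8 10 14)(4 9))^4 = (2 8 3 10 11 14 5)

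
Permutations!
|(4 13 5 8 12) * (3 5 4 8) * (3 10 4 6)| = |(3 5 10 4 13 6)(8 12)| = 6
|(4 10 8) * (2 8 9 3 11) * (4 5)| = |(2 8 5 4 10 9 3 11)| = 8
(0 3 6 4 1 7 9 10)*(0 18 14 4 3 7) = (0 7 9 10 18 14 4 1)(3 6) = [7, 0, 2, 6, 1, 5, 3, 9, 8, 10, 18, 11, 12, 13, 4, 15, 16, 17, 14]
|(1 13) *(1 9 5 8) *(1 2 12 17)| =8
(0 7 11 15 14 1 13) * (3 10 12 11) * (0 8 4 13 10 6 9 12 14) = [7, 10, 2, 6, 13, 5, 9, 3, 4, 12, 14, 15, 11, 8, 1, 0] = (0 7 3 6 9 12 11 15)(1 10 14)(4 13 8)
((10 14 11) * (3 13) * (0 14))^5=(0 14 11 10)(3 13)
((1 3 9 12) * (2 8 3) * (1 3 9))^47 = (1 3 12 9 8 2) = ((1 2 8 9 12 3))^47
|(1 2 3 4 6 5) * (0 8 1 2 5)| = |(0 8 1 5 2 3 4 6)| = 8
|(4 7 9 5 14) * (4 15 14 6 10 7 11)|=10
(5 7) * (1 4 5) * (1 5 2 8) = (1 4 2 8)(5 7) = [0, 4, 8, 3, 2, 7, 6, 5, 1]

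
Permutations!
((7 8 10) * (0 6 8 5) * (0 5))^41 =((0 6 8 10 7))^41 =(0 6 8 10 7)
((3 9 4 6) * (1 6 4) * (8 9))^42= (1 3 9 6 8)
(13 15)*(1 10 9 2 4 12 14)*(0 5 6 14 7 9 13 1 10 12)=(0 5 6 14 10 13 15 1 12 7 9 2 4)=[5, 12, 4, 3, 0, 6, 14, 9, 8, 2, 13, 11, 7, 15, 10, 1]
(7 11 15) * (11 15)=[0, 1, 2, 3, 4, 5, 6, 15, 8, 9, 10, 11, 12, 13, 14, 7]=(7 15)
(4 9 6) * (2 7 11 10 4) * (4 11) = (2 7 4 9 6)(10 11) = [0, 1, 7, 3, 9, 5, 2, 4, 8, 6, 11, 10]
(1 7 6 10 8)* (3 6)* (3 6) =(1 7 6 10 8) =[0, 7, 2, 3, 4, 5, 10, 6, 1, 9, 8]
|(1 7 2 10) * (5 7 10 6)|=|(1 10)(2 6 5 7)|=4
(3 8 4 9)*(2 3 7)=[0, 1, 3, 8, 9, 5, 6, 2, 4, 7]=(2 3 8 4 9 7)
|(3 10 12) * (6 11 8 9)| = 12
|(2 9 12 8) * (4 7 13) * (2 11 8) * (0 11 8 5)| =|(0 11 5)(2 9 12)(4 7 13)| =3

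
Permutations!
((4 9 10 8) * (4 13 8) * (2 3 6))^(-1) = (2 6 3)(4 10 9)(8 13)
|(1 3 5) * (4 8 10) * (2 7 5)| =15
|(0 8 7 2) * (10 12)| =|(0 8 7 2)(10 12)| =4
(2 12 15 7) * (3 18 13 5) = (2 12 15 7)(3 18 13 5) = [0, 1, 12, 18, 4, 3, 6, 2, 8, 9, 10, 11, 15, 5, 14, 7, 16, 17, 13]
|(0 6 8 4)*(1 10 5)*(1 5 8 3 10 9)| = |(0 6 3 10 8 4)(1 9)| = 6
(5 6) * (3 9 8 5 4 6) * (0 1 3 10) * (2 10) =(0 1 3 9 8 5 2 10)(4 6) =[1, 3, 10, 9, 6, 2, 4, 7, 5, 8, 0]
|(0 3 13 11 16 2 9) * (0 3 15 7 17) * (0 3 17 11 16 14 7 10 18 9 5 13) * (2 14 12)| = 56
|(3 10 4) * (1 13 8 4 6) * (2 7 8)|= 9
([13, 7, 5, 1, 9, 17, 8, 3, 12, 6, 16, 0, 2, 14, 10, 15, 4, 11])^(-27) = [13, 1, 5, 3, 9, 17, 8, 7, 12, 6, 16, 0, 2, 14, 10, 15, 4, 11]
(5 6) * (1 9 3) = [0, 9, 2, 1, 4, 6, 5, 7, 8, 3] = (1 9 3)(5 6)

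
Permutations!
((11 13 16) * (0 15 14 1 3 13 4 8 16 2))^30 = ((0 15 14 1 3 13 2)(4 8 16 11))^30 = (0 14 3 2 15 1 13)(4 16)(8 11)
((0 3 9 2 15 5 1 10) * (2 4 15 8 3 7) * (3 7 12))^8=(0 10 1 5 15 4 9 3 12)(2 7 8)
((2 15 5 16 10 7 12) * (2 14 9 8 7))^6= ((2 15 5 16 10)(7 12 14 9 8))^6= (2 15 5 16 10)(7 12 14 9 8)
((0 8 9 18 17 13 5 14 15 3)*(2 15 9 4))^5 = (0 3 15 2 4 8)(5 13 17 18 9 14)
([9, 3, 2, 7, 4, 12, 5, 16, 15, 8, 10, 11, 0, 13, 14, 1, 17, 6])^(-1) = [12, 15, 2, 1, 4, 6, 17, 3, 9, 0, 10, 11, 5, 13, 14, 8, 7, 16]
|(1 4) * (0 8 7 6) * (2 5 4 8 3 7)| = 20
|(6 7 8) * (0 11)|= 6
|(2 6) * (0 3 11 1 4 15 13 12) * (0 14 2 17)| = 12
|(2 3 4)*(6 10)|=|(2 3 4)(6 10)|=6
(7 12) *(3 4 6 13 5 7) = (3 4 6 13 5 7 12) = [0, 1, 2, 4, 6, 7, 13, 12, 8, 9, 10, 11, 3, 5]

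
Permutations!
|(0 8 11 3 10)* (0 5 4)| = |(0 8 11 3 10 5 4)| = 7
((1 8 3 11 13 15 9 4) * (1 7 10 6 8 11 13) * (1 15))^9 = (1 3 6 7 9 11 13 8 10 4 15)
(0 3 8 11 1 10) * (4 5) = (0 3 8 11 1 10)(4 5) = [3, 10, 2, 8, 5, 4, 6, 7, 11, 9, 0, 1]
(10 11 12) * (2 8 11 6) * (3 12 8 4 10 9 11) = (2 4 10 6)(3 12 9 11 8) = [0, 1, 4, 12, 10, 5, 2, 7, 3, 11, 6, 8, 9]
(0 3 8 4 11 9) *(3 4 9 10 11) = (0 4 3 8 9)(10 11) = [4, 1, 2, 8, 3, 5, 6, 7, 9, 0, 11, 10]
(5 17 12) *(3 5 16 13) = [0, 1, 2, 5, 4, 17, 6, 7, 8, 9, 10, 11, 16, 3, 14, 15, 13, 12] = (3 5 17 12 16 13)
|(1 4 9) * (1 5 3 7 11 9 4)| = 5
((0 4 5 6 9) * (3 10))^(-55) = (3 10)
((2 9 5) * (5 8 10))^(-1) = (2 5 10 8 9)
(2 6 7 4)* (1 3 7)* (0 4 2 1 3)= (0 4 1)(2 6 3 7)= [4, 0, 6, 7, 1, 5, 3, 2]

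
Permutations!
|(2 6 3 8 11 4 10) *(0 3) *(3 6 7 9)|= 8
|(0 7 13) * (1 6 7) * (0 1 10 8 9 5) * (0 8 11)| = |(0 10 11)(1 6 7 13)(5 8 9)| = 12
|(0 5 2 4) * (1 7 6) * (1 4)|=7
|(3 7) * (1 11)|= 2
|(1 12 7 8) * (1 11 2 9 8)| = |(1 12 7)(2 9 8 11)| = 12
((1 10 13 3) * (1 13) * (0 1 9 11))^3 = ((0 1 10 9 11)(3 13))^3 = (0 9 1 11 10)(3 13)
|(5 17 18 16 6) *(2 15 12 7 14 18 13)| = 11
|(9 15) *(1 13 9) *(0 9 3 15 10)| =12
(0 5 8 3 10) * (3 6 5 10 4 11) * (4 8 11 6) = (0 10)(3 8 4 6 5 11) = [10, 1, 2, 8, 6, 11, 5, 7, 4, 9, 0, 3]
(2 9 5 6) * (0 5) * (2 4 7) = [5, 1, 9, 3, 7, 6, 4, 2, 8, 0] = (0 5 6 4 7 2 9)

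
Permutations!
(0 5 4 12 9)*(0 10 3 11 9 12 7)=(12)(0 5 4 7)(3 11 9 10)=[5, 1, 2, 11, 7, 4, 6, 0, 8, 10, 3, 9, 12]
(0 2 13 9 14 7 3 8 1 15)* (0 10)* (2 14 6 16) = (0 14 7 3 8 1 15 10)(2 13 9 6 16) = [14, 15, 13, 8, 4, 5, 16, 3, 1, 6, 0, 11, 12, 9, 7, 10, 2]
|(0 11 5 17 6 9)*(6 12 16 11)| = |(0 6 9)(5 17 12 16 11)| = 15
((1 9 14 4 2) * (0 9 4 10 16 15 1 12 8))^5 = (0 15 8 16 12 10 2 14 4 9 1)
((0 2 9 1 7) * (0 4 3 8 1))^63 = ((0 2 9)(1 7 4 3 8))^63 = (9)(1 3 7 8 4)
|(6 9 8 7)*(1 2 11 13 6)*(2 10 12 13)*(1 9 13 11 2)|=|(1 10 12 11)(6 13)(7 9 8)|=12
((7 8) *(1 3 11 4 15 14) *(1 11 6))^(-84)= (15)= ((1 3 6)(4 15 14 11)(7 8))^(-84)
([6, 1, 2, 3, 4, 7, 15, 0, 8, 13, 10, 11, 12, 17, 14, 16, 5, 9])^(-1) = [7, 1, 2, 3, 4, 16, 0, 5, 8, 17, 10, 11, 12, 9, 14, 6, 15, 13]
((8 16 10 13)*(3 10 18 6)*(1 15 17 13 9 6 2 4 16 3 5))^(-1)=(1 5 6 9 10 3 8 13 17 15)(2 18 16 4)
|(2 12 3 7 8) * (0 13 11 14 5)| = |(0 13 11 14 5)(2 12 3 7 8)| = 5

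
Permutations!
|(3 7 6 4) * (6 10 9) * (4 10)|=|(3 7 4)(6 10 9)|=3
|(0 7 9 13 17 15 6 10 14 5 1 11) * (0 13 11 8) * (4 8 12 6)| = 18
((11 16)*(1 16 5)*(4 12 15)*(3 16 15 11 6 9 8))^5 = ((1 15 4 12 11 5)(3 16 6 9 8))^5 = (16)(1 5 11 12 4 15)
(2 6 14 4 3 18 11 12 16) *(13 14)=(2 6 13 14 4 3 18 11 12 16)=[0, 1, 6, 18, 3, 5, 13, 7, 8, 9, 10, 12, 16, 14, 4, 15, 2, 17, 11]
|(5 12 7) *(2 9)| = |(2 9)(5 12 7)| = 6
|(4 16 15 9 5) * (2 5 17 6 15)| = 4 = |(2 5 4 16)(6 15 9 17)|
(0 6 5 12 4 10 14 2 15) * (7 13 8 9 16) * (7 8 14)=(0 6 5 12 4 10 7 13 14 2 15)(8 9 16)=[6, 1, 15, 3, 10, 12, 5, 13, 9, 16, 7, 11, 4, 14, 2, 0, 8]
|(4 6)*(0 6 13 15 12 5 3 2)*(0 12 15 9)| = 20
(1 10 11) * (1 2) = [0, 10, 1, 3, 4, 5, 6, 7, 8, 9, 11, 2] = (1 10 11 2)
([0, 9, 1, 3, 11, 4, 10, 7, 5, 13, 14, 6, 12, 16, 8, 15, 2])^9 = [0, 2, 16, 3, 6, 11, 14, 7, 4, 1, 8, 10, 12, 9, 5, 15, 13]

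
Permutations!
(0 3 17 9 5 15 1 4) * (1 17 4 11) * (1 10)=(0 3 4)(1 11 10)(5 15 17 9)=[3, 11, 2, 4, 0, 15, 6, 7, 8, 5, 1, 10, 12, 13, 14, 17, 16, 9]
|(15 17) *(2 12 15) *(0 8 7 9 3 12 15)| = |(0 8 7 9 3 12)(2 15 17)| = 6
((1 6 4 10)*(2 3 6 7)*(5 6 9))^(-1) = (1 10 4 6 5 9 3 2 7) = ((1 7 2 3 9 5 6 4 10))^(-1)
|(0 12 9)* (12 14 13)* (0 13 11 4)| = 12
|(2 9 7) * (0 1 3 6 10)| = 15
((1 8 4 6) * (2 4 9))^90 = ((1 8 9 2 4 6))^90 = (9)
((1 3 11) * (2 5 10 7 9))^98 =(1 11 3)(2 7 5 9 10)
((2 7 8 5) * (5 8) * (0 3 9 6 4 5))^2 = (0 9 4 2)(3 6 5 7)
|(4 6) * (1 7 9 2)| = |(1 7 9 2)(4 6)| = 4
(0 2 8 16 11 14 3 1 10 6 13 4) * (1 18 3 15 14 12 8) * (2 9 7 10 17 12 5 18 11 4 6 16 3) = (0 9 7 10 16 4)(1 17 12 8 3 11 5 18 2)(6 13)(14 15) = [9, 17, 1, 11, 0, 18, 13, 10, 3, 7, 16, 5, 8, 6, 15, 14, 4, 12, 2]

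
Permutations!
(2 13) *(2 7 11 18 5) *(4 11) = (2 13 7 4 11 18 5) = [0, 1, 13, 3, 11, 2, 6, 4, 8, 9, 10, 18, 12, 7, 14, 15, 16, 17, 5]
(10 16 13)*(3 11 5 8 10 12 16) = (3 11 5 8 10)(12 16 13) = [0, 1, 2, 11, 4, 8, 6, 7, 10, 9, 3, 5, 16, 12, 14, 15, 13]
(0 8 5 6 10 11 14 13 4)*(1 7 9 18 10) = (0 8 5 6 1 7 9 18 10 11 14 13 4) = [8, 7, 2, 3, 0, 6, 1, 9, 5, 18, 11, 14, 12, 4, 13, 15, 16, 17, 10]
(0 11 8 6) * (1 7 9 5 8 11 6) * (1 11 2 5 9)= (0 6)(1 7)(2 5 8 11)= [6, 7, 5, 3, 4, 8, 0, 1, 11, 9, 10, 2]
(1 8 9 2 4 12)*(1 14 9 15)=(1 8 15)(2 4 12 14 9)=[0, 8, 4, 3, 12, 5, 6, 7, 15, 2, 10, 11, 14, 13, 9, 1]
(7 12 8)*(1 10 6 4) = (1 10 6 4)(7 12 8) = [0, 10, 2, 3, 1, 5, 4, 12, 7, 9, 6, 11, 8]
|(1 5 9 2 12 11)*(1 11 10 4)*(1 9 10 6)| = 8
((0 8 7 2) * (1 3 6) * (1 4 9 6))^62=(0 7)(2 8)(4 6 9)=((0 8 7 2)(1 3)(4 9 6))^62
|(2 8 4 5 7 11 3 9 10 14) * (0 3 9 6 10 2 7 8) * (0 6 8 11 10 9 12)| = 21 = |(0 3 8 4 5 11 12)(2 6 9)(7 10 14)|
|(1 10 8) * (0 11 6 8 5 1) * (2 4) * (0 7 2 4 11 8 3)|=21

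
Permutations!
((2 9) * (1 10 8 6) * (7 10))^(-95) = (10)(2 9)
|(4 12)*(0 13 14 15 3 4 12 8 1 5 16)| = 10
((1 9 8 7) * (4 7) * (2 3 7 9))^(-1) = (1 7 3 2)(4 8 9)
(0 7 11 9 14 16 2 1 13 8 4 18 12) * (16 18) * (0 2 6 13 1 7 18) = [18, 1, 7, 3, 16, 5, 13, 11, 4, 14, 10, 9, 2, 8, 0, 15, 6, 17, 12] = (0 18 12 2 7 11 9 14)(4 16 6 13 8)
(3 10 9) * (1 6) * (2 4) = (1 6)(2 4)(3 10 9) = [0, 6, 4, 10, 2, 5, 1, 7, 8, 3, 9]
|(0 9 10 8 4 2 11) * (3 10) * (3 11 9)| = 8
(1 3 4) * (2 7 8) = (1 3 4)(2 7 8) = [0, 3, 7, 4, 1, 5, 6, 8, 2]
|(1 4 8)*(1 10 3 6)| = |(1 4 8 10 3 6)| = 6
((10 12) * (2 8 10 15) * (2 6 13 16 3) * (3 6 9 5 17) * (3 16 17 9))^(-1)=((2 8 10 12 15 3)(5 9)(6 13 17 16))^(-1)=(2 3 15 12 10 8)(5 9)(6 16 17 13)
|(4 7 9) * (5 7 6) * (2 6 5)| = |(2 6)(4 5 7 9)| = 4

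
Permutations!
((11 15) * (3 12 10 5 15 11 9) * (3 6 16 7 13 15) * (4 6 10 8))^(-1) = (3 5 10 9 15 13 7 16 6 4 8 12)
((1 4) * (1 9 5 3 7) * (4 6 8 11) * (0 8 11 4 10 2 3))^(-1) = (0 5 9 4 8)(1 7 3 2 10 11 6)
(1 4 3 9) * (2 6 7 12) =(1 4 3 9)(2 6 7 12) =[0, 4, 6, 9, 3, 5, 7, 12, 8, 1, 10, 11, 2]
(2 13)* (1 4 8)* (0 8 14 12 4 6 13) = (0 8 1 6 13 2)(4 14 12) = [8, 6, 0, 3, 14, 5, 13, 7, 1, 9, 10, 11, 4, 2, 12]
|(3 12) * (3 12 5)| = 2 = |(12)(3 5)|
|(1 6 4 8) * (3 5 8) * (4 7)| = |(1 6 7 4 3 5 8)| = 7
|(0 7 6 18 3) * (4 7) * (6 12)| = 7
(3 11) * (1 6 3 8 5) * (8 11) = [0, 6, 2, 8, 4, 1, 3, 7, 5, 9, 10, 11] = (11)(1 6 3 8 5)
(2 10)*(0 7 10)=(0 7 10 2)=[7, 1, 0, 3, 4, 5, 6, 10, 8, 9, 2]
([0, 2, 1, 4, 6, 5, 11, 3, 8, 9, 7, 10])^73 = (1 2)(3 4 6 11 10 7)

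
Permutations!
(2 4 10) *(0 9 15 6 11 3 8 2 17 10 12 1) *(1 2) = (0 9 15 6 11 3 8 1)(2 4 12)(10 17) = [9, 0, 4, 8, 12, 5, 11, 7, 1, 15, 17, 3, 2, 13, 14, 6, 16, 10]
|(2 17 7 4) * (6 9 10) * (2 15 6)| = 8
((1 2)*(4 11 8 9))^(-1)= (1 2)(4 9 8 11)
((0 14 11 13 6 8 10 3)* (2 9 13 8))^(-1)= (0 3 10 8 11 14)(2 6 13 9)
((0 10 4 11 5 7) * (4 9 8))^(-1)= (0 7 5 11 4 8 9 10)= ((0 10 9 8 4 11 5 7))^(-1)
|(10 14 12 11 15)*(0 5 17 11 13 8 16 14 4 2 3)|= 45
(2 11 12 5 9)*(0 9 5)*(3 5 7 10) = [9, 1, 11, 5, 4, 7, 6, 10, 8, 2, 3, 12, 0] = (0 9 2 11 12)(3 5 7 10)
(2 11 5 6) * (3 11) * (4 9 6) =(2 3 11 5 4 9 6) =[0, 1, 3, 11, 9, 4, 2, 7, 8, 6, 10, 5]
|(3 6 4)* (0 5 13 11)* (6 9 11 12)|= |(0 5 13 12 6 4 3 9 11)|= 9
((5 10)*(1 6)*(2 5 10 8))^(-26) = ((10)(1 6)(2 5 8))^(-26) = (10)(2 5 8)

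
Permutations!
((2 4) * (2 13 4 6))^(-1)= (2 6)(4 13)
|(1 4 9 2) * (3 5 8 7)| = 4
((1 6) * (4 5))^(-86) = (6)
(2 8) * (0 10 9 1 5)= (0 10 9 1 5)(2 8)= [10, 5, 8, 3, 4, 0, 6, 7, 2, 1, 9]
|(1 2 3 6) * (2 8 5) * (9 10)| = |(1 8 5 2 3 6)(9 10)| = 6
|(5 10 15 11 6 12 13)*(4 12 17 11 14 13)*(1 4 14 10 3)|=|(1 4 12 14 13 5 3)(6 17 11)(10 15)|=42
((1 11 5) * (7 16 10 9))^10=(1 11 5)(7 10)(9 16)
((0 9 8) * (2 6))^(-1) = (0 8 9)(2 6)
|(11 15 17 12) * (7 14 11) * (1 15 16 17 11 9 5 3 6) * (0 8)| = |(0 8)(1 15 11 16 17 12 7 14 9 5 3 6)| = 12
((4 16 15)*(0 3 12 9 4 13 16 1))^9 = (16)(0 9)(1 12)(3 4)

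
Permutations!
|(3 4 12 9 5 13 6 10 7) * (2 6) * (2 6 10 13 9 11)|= 14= |(2 10 7 3 4 12 11)(5 9)(6 13)|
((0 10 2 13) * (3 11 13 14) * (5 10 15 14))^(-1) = (0 13 11 3 14 15)(2 10 5)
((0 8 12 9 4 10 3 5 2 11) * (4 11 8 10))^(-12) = (0 12 5)(2 10 9)(3 11 8)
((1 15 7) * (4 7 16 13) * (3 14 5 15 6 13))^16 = (1 6 13 4 7)(3 14 5 15 16)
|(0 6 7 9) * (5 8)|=4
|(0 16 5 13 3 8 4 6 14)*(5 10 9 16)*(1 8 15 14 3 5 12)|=18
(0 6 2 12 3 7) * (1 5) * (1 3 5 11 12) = (0 6 2 1 11 12 5 3 7) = [6, 11, 1, 7, 4, 3, 2, 0, 8, 9, 10, 12, 5]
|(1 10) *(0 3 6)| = |(0 3 6)(1 10)| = 6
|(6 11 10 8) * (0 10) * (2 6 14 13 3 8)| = 20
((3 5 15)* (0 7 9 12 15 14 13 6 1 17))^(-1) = (0 17 1 6 13 14 5 3 15 12 9 7)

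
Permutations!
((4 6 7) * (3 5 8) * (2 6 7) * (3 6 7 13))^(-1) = ((2 7 4 13 3 5 8 6))^(-1) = (2 6 8 5 3 13 4 7)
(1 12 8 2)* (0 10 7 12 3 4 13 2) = (0 10 7 12 8)(1 3 4 13 2) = [10, 3, 1, 4, 13, 5, 6, 12, 0, 9, 7, 11, 8, 2]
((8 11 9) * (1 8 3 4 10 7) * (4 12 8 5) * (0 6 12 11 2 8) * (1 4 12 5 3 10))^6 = ((0 6 5 12)(1 3 11 9 10 7 4)(2 8))^6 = (0 5)(1 4 7 10 9 11 3)(6 12)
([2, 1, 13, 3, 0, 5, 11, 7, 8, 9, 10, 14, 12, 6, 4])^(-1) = [4, 1, 0, 3, 14, 5, 13, 7, 8, 9, 10, 6, 12, 2, 11]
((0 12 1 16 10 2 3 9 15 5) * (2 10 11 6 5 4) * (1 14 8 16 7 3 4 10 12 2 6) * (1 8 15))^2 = ((0 2 4 6 5)(1 7 3 9)(8 16 11)(10 12 14 15))^2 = (0 4 5 2 6)(1 3)(7 9)(8 11 16)(10 14)(12 15)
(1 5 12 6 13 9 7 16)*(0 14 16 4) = [14, 5, 2, 3, 0, 12, 13, 4, 8, 7, 10, 11, 6, 9, 16, 15, 1] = (0 14 16 1 5 12 6 13 9 7 4)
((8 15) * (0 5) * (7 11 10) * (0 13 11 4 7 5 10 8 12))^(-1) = (0 12 15 8 11 13 5 10)(4 7)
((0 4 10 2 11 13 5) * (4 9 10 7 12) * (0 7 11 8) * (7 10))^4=(0 4 10 9 11 2 7 13 8 12 5)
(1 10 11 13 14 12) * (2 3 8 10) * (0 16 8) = [16, 2, 3, 0, 4, 5, 6, 7, 10, 9, 11, 13, 1, 14, 12, 15, 8] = (0 16 8 10 11 13 14 12 1 2 3)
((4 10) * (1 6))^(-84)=(10)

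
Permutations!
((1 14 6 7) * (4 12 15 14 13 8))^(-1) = (1 7 6 14 15 12 4 8 13)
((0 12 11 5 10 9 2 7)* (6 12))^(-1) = ((0 6 12 11 5 10 9 2 7))^(-1) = (0 7 2 9 10 5 11 12 6)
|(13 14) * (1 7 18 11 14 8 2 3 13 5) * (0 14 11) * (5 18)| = 12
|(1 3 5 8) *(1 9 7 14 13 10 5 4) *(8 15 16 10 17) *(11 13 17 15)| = |(1 3 4)(5 11 13 15 16 10)(7 14 17 8 9)| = 30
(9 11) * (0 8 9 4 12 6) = (0 8 9 11 4 12 6) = [8, 1, 2, 3, 12, 5, 0, 7, 9, 11, 10, 4, 6]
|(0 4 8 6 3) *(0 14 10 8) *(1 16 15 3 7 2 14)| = 12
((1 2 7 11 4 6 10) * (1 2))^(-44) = ((2 7 11 4 6 10))^(-44) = (2 6 11)(4 7 10)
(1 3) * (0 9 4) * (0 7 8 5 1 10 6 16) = [9, 3, 2, 10, 7, 1, 16, 8, 5, 4, 6, 11, 12, 13, 14, 15, 0] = (0 9 4 7 8 5 1 3 10 6 16)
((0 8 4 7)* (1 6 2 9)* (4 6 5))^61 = (0 4 1 2 8 7 5 9 6)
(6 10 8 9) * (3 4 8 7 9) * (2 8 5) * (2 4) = [0, 1, 8, 2, 5, 4, 10, 9, 3, 6, 7] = (2 8 3)(4 5)(6 10 7 9)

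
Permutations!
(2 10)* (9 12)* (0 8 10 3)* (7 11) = (0 8 10 2 3)(7 11)(9 12) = [8, 1, 3, 0, 4, 5, 6, 11, 10, 12, 2, 7, 9]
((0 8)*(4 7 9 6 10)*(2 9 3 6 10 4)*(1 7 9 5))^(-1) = (0 8)(1 5 2 10 9 4 6 3 7)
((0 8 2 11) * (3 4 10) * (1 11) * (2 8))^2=(0 1)(2 11)(3 10 4)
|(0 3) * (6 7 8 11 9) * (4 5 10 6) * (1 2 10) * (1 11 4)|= 10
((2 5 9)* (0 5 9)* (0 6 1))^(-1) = ((0 5 6 1)(2 9))^(-1) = (0 1 6 5)(2 9)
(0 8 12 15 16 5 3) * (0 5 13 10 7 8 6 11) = (0 6 11)(3 5)(7 8 12 15 16 13 10) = [6, 1, 2, 5, 4, 3, 11, 8, 12, 9, 7, 0, 15, 10, 14, 16, 13]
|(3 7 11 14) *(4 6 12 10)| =4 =|(3 7 11 14)(4 6 12 10)|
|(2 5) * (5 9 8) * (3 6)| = |(2 9 8 5)(3 6)| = 4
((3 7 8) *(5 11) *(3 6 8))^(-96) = (11)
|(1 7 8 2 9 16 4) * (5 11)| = |(1 7 8 2 9 16 4)(5 11)| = 14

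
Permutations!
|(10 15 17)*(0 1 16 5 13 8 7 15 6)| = 11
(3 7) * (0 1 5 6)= (0 1 5 6)(3 7)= [1, 5, 2, 7, 4, 6, 0, 3]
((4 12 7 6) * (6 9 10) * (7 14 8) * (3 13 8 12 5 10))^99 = (3 9 7 8 13)(4 6 10 5)(12 14)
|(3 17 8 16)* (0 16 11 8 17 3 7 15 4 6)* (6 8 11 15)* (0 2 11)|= 6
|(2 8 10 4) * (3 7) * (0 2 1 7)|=|(0 2 8 10 4 1 7 3)|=8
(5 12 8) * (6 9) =(5 12 8)(6 9) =[0, 1, 2, 3, 4, 12, 9, 7, 5, 6, 10, 11, 8]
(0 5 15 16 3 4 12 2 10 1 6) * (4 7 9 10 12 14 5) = (0 4 14 5 15 16 3 7 9 10 1 6)(2 12) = [4, 6, 12, 7, 14, 15, 0, 9, 8, 10, 1, 11, 2, 13, 5, 16, 3]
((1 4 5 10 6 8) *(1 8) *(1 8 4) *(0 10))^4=((0 10 6 8 4 5))^4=(0 4 6)(5 8 10)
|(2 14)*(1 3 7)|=|(1 3 7)(2 14)|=6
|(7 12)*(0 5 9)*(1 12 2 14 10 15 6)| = |(0 5 9)(1 12 7 2 14 10 15 6)| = 24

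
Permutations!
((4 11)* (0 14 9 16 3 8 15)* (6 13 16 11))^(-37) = ((0 14 9 11 4 6 13 16 3 8 15))^(-37) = (0 16 11 15 13 9 8 6 14 3 4)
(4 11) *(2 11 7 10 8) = [0, 1, 11, 3, 7, 5, 6, 10, 2, 9, 8, 4] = (2 11 4 7 10 8)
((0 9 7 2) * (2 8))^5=(9)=((0 9 7 8 2))^5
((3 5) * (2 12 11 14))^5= ((2 12 11 14)(3 5))^5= (2 12 11 14)(3 5)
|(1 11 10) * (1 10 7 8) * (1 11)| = 3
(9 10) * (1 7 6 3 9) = (1 7 6 3 9 10) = [0, 7, 2, 9, 4, 5, 3, 6, 8, 10, 1]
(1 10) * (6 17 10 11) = (1 11 6 17 10) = [0, 11, 2, 3, 4, 5, 17, 7, 8, 9, 1, 6, 12, 13, 14, 15, 16, 10]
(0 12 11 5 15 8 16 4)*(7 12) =[7, 1, 2, 3, 0, 15, 6, 12, 16, 9, 10, 5, 11, 13, 14, 8, 4] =(0 7 12 11 5 15 8 16 4)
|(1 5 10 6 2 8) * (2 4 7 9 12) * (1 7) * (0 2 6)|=|(0 2 8 7 9 12 6 4 1 5 10)|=11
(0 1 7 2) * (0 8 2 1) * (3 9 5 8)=[0, 7, 3, 9, 4, 8, 6, 1, 2, 5]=(1 7)(2 3 9 5 8)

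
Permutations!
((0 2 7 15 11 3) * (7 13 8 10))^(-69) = ((0 2 13 8 10 7 15 11 3))^(-69) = (0 8 15)(2 10 11)(3 13 7)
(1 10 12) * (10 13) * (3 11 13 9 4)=(1 9 4 3 11 13 10 12)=[0, 9, 2, 11, 3, 5, 6, 7, 8, 4, 12, 13, 1, 10]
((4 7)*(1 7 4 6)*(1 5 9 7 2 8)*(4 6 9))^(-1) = (1 8 2)(4 5 6)(7 9)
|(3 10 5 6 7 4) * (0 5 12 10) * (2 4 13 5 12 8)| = 28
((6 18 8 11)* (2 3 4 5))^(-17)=((2 3 4 5)(6 18 8 11))^(-17)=(2 5 4 3)(6 11 8 18)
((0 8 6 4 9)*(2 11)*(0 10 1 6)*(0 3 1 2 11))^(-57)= (11)(0 9 1)(2 4 3)(6 8 10)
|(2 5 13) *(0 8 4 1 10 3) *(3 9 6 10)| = 15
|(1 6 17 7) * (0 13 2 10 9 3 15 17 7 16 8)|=|(0 13 2 10 9 3 15 17 16 8)(1 6 7)|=30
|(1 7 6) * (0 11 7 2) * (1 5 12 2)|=|(0 11 7 6 5 12 2)|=7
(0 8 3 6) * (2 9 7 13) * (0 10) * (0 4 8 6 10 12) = [6, 1, 9, 10, 8, 5, 12, 13, 3, 7, 4, 11, 0, 2] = (0 6 12)(2 9 7 13)(3 10 4 8)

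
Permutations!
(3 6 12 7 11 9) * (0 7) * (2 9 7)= (0 2 9 3 6 12)(7 11)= [2, 1, 9, 6, 4, 5, 12, 11, 8, 3, 10, 7, 0]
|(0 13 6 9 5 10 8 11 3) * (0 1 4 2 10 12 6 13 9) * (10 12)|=12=|(13)(0 9 5 10 8 11 3 1 4 2 12 6)|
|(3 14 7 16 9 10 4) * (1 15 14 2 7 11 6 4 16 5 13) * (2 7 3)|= 33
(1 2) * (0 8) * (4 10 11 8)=(0 4 10 11 8)(1 2)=[4, 2, 1, 3, 10, 5, 6, 7, 0, 9, 11, 8]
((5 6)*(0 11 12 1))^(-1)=((0 11 12 1)(5 6))^(-1)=(0 1 12 11)(5 6)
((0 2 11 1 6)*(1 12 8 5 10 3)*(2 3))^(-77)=(0 6 1 3)(2 11 12 8 5 10)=((0 3 1 6)(2 11 12 8 5 10))^(-77)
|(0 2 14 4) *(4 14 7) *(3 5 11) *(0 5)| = 7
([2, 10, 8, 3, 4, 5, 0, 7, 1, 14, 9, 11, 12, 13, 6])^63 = [6, 8, 0, 3, 4, 5, 14, 7, 2, 10, 1, 11, 12, 13, 9]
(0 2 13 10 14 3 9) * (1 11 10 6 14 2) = (0 1 11 10 2 13 6 14 3 9) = [1, 11, 13, 9, 4, 5, 14, 7, 8, 0, 2, 10, 12, 6, 3]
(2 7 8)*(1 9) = [0, 9, 7, 3, 4, 5, 6, 8, 2, 1] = (1 9)(2 7 8)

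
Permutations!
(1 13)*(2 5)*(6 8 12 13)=[0, 6, 5, 3, 4, 2, 8, 7, 12, 9, 10, 11, 13, 1]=(1 6 8 12 13)(2 5)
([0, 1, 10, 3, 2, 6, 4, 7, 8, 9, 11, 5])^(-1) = [0, 1, 4, 3, 6, 11, 5, 7, 8, 9, 2, 10]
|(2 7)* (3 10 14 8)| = 4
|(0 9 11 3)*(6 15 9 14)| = |(0 14 6 15 9 11 3)| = 7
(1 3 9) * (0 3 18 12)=[3, 18, 2, 9, 4, 5, 6, 7, 8, 1, 10, 11, 0, 13, 14, 15, 16, 17, 12]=(0 3 9 1 18 12)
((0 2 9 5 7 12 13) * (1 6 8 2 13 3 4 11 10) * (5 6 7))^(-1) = ((0 13)(1 7 12 3 4 11 10)(2 9 6 8))^(-1) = (0 13)(1 10 11 4 3 12 7)(2 8 6 9)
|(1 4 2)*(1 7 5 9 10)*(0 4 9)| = 15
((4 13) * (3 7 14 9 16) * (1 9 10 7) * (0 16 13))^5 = (0 13 1 16 4 9 3)(7 10 14)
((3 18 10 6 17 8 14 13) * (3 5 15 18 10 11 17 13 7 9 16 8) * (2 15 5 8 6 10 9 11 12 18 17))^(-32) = (18)(2 9 8)(3 13 11)(6 7 17)(14 15 16)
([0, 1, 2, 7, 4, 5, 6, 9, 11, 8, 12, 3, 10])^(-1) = (3 11 8 9 7)(10 12)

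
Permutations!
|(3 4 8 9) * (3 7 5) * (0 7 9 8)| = |(9)(0 7 5 3 4)| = 5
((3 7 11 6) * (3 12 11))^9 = ((3 7)(6 12 11))^9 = (12)(3 7)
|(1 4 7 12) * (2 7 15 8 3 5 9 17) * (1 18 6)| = |(1 4 15 8 3 5 9 17 2 7 12 18 6)| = 13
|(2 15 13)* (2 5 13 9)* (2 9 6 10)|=4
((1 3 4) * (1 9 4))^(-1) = (1 3)(4 9)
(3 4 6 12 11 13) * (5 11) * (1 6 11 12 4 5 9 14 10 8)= [0, 6, 2, 5, 11, 12, 4, 7, 1, 14, 8, 13, 9, 3, 10]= (1 6 4 11 13 3 5 12 9 14 10 8)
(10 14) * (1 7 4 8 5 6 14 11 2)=(1 7 4 8 5 6 14 10 11 2)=[0, 7, 1, 3, 8, 6, 14, 4, 5, 9, 11, 2, 12, 13, 10]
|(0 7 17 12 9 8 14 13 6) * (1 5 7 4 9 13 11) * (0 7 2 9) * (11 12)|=|(0 4)(1 5 2 9 8 14 12 13 6 7 17 11)|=12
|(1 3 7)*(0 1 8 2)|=6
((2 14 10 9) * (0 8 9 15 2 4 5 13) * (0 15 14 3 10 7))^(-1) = (0 7 14 10 3 2 15 13 5 4 9 8)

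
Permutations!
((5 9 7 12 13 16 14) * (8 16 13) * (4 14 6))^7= (4 16 12 9 14 6 8 7 5)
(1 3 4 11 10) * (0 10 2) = (0 10 1 3 4 11 2) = [10, 3, 0, 4, 11, 5, 6, 7, 8, 9, 1, 2]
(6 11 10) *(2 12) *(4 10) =(2 12)(4 10 6 11) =[0, 1, 12, 3, 10, 5, 11, 7, 8, 9, 6, 4, 2]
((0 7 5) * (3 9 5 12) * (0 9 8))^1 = ((0 7 12 3 8)(5 9))^1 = (0 7 12 3 8)(5 9)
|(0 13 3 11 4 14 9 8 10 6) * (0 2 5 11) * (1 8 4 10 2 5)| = 12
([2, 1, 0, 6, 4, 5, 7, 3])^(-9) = (7)(0 2)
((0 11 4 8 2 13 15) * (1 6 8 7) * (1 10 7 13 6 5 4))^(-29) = ((0 11 1 5 4 13 15)(2 6 8)(7 10))^(-29) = (0 15 13 4 5 1 11)(2 6 8)(7 10)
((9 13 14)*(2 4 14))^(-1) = (2 13 9 14 4)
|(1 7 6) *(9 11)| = 6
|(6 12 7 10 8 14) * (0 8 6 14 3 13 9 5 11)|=28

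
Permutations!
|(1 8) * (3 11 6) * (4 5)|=|(1 8)(3 11 6)(4 5)|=6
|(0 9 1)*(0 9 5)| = 2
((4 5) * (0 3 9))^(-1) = ((0 3 9)(4 5))^(-1) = (0 9 3)(4 5)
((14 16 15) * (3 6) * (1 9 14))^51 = ((1 9 14 16 15)(3 6))^51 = (1 9 14 16 15)(3 6)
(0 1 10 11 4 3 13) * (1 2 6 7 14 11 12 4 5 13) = (0 2 6 7 14 11 5 13)(1 10 12 4 3) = [2, 10, 6, 1, 3, 13, 7, 14, 8, 9, 12, 5, 4, 0, 11]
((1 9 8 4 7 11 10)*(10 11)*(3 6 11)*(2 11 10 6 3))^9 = ((1 9 8 4 7 6 10)(2 11))^9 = (1 8 7 10 9 4 6)(2 11)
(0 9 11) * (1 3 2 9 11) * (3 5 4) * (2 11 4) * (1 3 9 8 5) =[4, 1, 8, 11, 9, 2, 6, 7, 5, 3, 10, 0] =(0 4 9 3 11)(2 8 5)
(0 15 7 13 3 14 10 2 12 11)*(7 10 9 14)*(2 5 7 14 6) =(0 15 10 5 7 13 3 14 9 6 2 12 11) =[15, 1, 12, 14, 4, 7, 2, 13, 8, 6, 5, 0, 11, 3, 9, 10]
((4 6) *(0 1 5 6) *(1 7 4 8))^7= ((0 7 4)(1 5 6 8))^7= (0 7 4)(1 8 6 5)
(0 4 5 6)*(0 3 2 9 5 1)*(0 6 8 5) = [4, 6, 9, 2, 1, 8, 3, 7, 5, 0] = (0 4 1 6 3 2 9)(5 8)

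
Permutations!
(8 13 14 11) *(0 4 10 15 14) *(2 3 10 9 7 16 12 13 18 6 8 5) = (0 4 9 7 16 12 13)(2 3 10 15 14 11 5)(6 8 18) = [4, 1, 3, 10, 9, 2, 8, 16, 18, 7, 15, 5, 13, 0, 11, 14, 12, 17, 6]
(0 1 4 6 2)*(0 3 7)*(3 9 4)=(0 1 3 7)(2 9 4 6)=[1, 3, 9, 7, 6, 5, 2, 0, 8, 4]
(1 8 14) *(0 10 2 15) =(0 10 2 15)(1 8 14) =[10, 8, 15, 3, 4, 5, 6, 7, 14, 9, 2, 11, 12, 13, 1, 0]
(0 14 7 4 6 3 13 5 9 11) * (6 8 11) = (0 14 7 4 8 11)(3 13 5 9 6) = [14, 1, 2, 13, 8, 9, 3, 4, 11, 6, 10, 0, 12, 5, 7]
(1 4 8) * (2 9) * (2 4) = (1 2 9 4 8) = [0, 2, 9, 3, 8, 5, 6, 7, 1, 4]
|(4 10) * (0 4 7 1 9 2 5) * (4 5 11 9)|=12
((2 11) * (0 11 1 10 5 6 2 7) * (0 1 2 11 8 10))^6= ((0 8 10 5 6 11 7 1))^6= (0 7 6 10)(1 11 5 8)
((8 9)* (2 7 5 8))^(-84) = ((2 7 5 8 9))^(-84) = (2 7 5 8 9)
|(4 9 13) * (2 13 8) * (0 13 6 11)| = |(0 13 4 9 8 2 6 11)| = 8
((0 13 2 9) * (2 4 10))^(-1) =((0 13 4 10 2 9))^(-1) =(0 9 2 10 4 13)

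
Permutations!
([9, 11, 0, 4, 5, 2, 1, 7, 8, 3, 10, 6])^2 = [3, 6, 9, 5, 2, 0, 11, 7, 8, 4, 10, 1]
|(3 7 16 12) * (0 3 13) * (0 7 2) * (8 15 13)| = |(0 3 2)(7 16 12 8 15 13)| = 6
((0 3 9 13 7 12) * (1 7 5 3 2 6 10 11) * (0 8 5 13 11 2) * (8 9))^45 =(13)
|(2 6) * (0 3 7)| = 6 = |(0 3 7)(2 6)|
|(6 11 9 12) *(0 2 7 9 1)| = |(0 2 7 9 12 6 11 1)| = 8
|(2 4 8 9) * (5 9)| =5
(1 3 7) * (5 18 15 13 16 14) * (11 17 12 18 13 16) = (1 3 7)(5 13 11 17 12 18 15 16 14) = [0, 3, 2, 7, 4, 13, 6, 1, 8, 9, 10, 17, 18, 11, 5, 16, 14, 12, 15]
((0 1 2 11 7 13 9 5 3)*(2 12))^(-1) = ((0 1 12 2 11 7 13 9 5 3))^(-1) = (0 3 5 9 13 7 11 2 12 1)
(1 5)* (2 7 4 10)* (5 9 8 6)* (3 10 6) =(1 9 8 3 10 2 7 4 6 5) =[0, 9, 7, 10, 6, 1, 5, 4, 3, 8, 2]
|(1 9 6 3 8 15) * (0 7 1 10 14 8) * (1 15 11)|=11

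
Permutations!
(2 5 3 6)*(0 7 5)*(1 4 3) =(0 7 5 1 4 3 6 2) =[7, 4, 0, 6, 3, 1, 2, 5]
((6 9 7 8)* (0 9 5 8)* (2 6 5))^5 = ((0 9 7)(2 6)(5 8))^5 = (0 7 9)(2 6)(5 8)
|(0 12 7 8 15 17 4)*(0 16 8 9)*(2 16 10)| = 28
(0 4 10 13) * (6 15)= [4, 1, 2, 3, 10, 5, 15, 7, 8, 9, 13, 11, 12, 0, 14, 6]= (0 4 10 13)(6 15)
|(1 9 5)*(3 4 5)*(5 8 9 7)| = 12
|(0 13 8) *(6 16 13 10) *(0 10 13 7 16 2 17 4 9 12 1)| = |(0 13 8 10 6 2 17 4 9 12 1)(7 16)| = 22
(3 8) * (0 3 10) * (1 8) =(0 3 1 8 10) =[3, 8, 2, 1, 4, 5, 6, 7, 10, 9, 0]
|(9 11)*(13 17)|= |(9 11)(13 17)|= 2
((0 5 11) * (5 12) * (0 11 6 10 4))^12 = ((0 12 5 6 10 4))^12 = (12)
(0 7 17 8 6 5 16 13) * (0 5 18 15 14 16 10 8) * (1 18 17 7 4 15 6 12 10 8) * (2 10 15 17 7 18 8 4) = [2, 8, 10, 3, 17, 4, 7, 18, 12, 9, 1, 11, 15, 5, 16, 14, 13, 0, 6] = (0 2 10 1 8 12 15 14 16 13 5 4 17)(6 7 18)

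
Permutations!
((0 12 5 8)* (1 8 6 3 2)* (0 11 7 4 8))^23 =(0 5 3 1 12 6 2)(4 7 11 8)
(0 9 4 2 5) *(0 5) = (0 9 4 2) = [9, 1, 0, 3, 2, 5, 6, 7, 8, 4]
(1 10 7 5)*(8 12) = [0, 10, 2, 3, 4, 1, 6, 5, 12, 9, 7, 11, 8] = (1 10 7 5)(8 12)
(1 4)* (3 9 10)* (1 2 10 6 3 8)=(1 4 2 10 8)(3 9 6)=[0, 4, 10, 9, 2, 5, 3, 7, 1, 6, 8]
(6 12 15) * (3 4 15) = (3 4 15 6 12) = [0, 1, 2, 4, 15, 5, 12, 7, 8, 9, 10, 11, 3, 13, 14, 6]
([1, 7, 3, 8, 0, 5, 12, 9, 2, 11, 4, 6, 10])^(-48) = (0 12 9)(1 10 11)(4 6 7)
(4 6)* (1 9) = (1 9)(4 6) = [0, 9, 2, 3, 6, 5, 4, 7, 8, 1]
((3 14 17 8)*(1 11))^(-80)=(17)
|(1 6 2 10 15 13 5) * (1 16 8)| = |(1 6 2 10 15 13 5 16 8)| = 9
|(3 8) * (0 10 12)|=|(0 10 12)(3 8)|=6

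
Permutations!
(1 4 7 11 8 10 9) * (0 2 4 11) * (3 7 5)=(0 2 4 5 3 7)(1 11 8 10 9)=[2, 11, 4, 7, 5, 3, 6, 0, 10, 1, 9, 8]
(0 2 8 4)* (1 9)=(0 2 8 4)(1 9)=[2, 9, 8, 3, 0, 5, 6, 7, 4, 1]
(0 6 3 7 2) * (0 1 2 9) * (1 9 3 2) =[6, 1, 9, 7, 4, 5, 2, 3, 8, 0] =(0 6 2 9)(3 7)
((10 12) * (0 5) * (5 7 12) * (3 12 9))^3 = (0 3 5 9 10 7 12) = ((0 7 9 3 12 10 5))^3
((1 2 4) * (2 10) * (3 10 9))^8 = ((1 9 3 10 2 4))^8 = (1 3 2)(4 9 10)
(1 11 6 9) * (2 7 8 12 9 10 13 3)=[0, 11, 7, 2, 4, 5, 10, 8, 12, 1, 13, 6, 9, 3]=(1 11 6 10 13 3 2 7 8 12 9)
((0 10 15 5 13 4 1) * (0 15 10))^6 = ((1 15 5 13 4))^6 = (1 15 5 13 4)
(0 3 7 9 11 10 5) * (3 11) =[11, 1, 2, 7, 4, 0, 6, 9, 8, 3, 5, 10] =(0 11 10 5)(3 7 9)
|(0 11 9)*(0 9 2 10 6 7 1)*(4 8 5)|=21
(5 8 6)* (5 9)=(5 8 6 9)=[0, 1, 2, 3, 4, 8, 9, 7, 6, 5]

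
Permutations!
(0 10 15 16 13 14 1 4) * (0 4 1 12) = (0 10 15 16 13 14 12) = [10, 1, 2, 3, 4, 5, 6, 7, 8, 9, 15, 11, 0, 14, 12, 16, 13]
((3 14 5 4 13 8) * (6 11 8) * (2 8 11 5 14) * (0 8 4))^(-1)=((14)(0 8 3 2 4 13 6 5))^(-1)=(14)(0 5 6 13 4 2 3 8)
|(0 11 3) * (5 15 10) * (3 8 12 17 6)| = 21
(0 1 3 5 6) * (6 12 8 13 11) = (0 1 3 5 12 8 13 11 6) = [1, 3, 2, 5, 4, 12, 0, 7, 13, 9, 10, 6, 8, 11]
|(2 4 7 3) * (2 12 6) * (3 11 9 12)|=7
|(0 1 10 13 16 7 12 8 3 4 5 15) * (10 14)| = |(0 1 14 10 13 16 7 12 8 3 4 5 15)| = 13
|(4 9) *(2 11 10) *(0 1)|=|(0 1)(2 11 10)(4 9)|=6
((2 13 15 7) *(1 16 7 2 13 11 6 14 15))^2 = (1 7)(2 6 15 11 14)(13 16)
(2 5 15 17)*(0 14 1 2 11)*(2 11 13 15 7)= (0 14 1 11)(2 5 7)(13 15 17)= [14, 11, 5, 3, 4, 7, 6, 2, 8, 9, 10, 0, 12, 15, 1, 17, 16, 13]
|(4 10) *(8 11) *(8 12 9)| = |(4 10)(8 11 12 9)| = 4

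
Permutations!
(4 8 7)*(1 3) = (1 3)(4 8 7) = [0, 3, 2, 1, 8, 5, 6, 4, 7]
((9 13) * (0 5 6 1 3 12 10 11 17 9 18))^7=((0 5 6 1 3 12 10 11 17 9 13 18))^7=(0 11 6 9 3 18 10 5 17 1 13 12)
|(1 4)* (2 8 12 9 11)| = 10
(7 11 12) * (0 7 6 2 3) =[7, 1, 3, 0, 4, 5, 2, 11, 8, 9, 10, 12, 6] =(0 7 11 12 6 2 3)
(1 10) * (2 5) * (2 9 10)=(1 2 5 9 10)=[0, 2, 5, 3, 4, 9, 6, 7, 8, 10, 1]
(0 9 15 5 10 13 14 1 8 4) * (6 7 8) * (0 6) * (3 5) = (0 9 15 3 5 10 13 14 1)(4 6 7 8) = [9, 0, 2, 5, 6, 10, 7, 8, 4, 15, 13, 11, 12, 14, 1, 3]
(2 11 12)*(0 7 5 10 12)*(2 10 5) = (0 7 2 11)(10 12) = [7, 1, 11, 3, 4, 5, 6, 2, 8, 9, 12, 0, 10]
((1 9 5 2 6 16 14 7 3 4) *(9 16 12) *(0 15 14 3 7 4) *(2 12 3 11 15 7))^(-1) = (0 3 6 2 7)(1 4 14 15 11 16)(5 9 12)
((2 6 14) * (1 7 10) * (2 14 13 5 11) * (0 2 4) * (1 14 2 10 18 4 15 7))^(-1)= ((0 10 14 2 6 13 5 11 15 7 18 4))^(-1)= (0 4 18 7 15 11 5 13 6 2 14 10)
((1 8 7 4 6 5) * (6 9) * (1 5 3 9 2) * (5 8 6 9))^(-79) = ((9)(1 6 3 5 8 7 4 2))^(-79) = (9)(1 6 3 5 8 7 4 2)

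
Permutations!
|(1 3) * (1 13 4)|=4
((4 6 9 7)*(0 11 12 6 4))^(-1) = ((0 11 12 6 9 7))^(-1) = (0 7 9 6 12 11)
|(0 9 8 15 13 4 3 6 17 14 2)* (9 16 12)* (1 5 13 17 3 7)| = 90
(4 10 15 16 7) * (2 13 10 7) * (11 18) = (2 13 10 15 16)(4 7)(11 18) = [0, 1, 13, 3, 7, 5, 6, 4, 8, 9, 15, 18, 12, 10, 14, 16, 2, 17, 11]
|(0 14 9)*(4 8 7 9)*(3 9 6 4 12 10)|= 12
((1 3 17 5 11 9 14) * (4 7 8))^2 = ((1 3 17 5 11 9 14)(4 7 8))^2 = (1 17 11 14 3 5 9)(4 8 7)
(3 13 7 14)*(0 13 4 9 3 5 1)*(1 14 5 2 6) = (0 13 7 5 14 2 6 1)(3 4 9) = [13, 0, 6, 4, 9, 14, 1, 5, 8, 3, 10, 11, 12, 7, 2]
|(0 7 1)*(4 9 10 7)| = |(0 4 9 10 7 1)| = 6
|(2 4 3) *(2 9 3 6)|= |(2 4 6)(3 9)|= 6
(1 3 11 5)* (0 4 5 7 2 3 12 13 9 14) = (0 4 5 1 12 13 9 14)(2 3 11 7) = [4, 12, 3, 11, 5, 1, 6, 2, 8, 14, 10, 7, 13, 9, 0]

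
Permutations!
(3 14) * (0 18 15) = (0 18 15)(3 14) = [18, 1, 2, 14, 4, 5, 6, 7, 8, 9, 10, 11, 12, 13, 3, 0, 16, 17, 15]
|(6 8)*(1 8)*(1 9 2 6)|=|(1 8)(2 6 9)|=6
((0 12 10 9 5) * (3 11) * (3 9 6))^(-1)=((0 12 10 6 3 11 9 5))^(-1)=(0 5 9 11 3 6 10 12)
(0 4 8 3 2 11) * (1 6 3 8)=(0 4 1 6 3 2 11)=[4, 6, 11, 2, 1, 5, 3, 7, 8, 9, 10, 0]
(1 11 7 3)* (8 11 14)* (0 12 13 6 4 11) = [12, 14, 2, 1, 11, 5, 4, 3, 0, 9, 10, 7, 13, 6, 8] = (0 12 13 6 4 11 7 3 1 14 8)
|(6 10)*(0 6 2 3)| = 5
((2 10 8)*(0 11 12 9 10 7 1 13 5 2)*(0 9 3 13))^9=(13)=((0 11 12 3 13 5 2 7 1)(8 9 10))^9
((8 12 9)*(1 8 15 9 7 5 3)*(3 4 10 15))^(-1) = (1 3 9 15 10 4 5 7 12 8) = ((1 8 12 7 5 4 10 15 9 3))^(-1)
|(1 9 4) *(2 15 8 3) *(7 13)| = 12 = |(1 9 4)(2 15 8 3)(7 13)|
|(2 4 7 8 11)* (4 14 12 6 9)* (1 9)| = 10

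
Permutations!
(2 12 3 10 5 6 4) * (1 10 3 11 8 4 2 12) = (1 10 5 6 2)(4 12 11 8) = [0, 10, 1, 3, 12, 6, 2, 7, 4, 9, 5, 8, 11]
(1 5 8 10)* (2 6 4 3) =(1 5 8 10)(2 6 4 3) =[0, 5, 6, 2, 3, 8, 4, 7, 10, 9, 1]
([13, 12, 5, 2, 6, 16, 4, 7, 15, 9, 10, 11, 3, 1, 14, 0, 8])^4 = (0 3 8 1 5)(2 15 12 16 13)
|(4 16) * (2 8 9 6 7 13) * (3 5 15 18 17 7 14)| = 12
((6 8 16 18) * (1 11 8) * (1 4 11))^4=((4 11 8 16 18 6))^4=(4 18 8)(6 16 11)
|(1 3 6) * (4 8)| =|(1 3 6)(4 8)| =6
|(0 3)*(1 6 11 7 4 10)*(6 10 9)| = |(0 3)(1 10)(4 9 6 11 7)| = 10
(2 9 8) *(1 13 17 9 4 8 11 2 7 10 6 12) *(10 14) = (1 13 17 9 11 2 4 8 7 14 10 6 12) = [0, 13, 4, 3, 8, 5, 12, 14, 7, 11, 6, 2, 1, 17, 10, 15, 16, 9]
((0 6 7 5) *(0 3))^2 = (0 7 3 6 5)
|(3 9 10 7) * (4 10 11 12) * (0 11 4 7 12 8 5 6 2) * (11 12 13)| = |(0 12 7 3 9 4 10 13 11 8 5 6 2)| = 13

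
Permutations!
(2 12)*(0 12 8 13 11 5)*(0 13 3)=(0 12 2 8 3)(5 13 11)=[12, 1, 8, 0, 4, 13, 6, 7, 3, 9, 10, 5, 2, 11]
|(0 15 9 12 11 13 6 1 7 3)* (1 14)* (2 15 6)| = 6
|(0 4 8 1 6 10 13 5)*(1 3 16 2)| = 11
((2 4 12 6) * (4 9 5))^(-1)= ((2 9 5 4 12 6))^(-1)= (2 6 12 4 5 9)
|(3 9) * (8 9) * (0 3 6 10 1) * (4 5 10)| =9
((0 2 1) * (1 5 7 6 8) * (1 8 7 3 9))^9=((0 2 5 3 9 1)(6 7))^9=(0 3)(1 5)(2 9)(6 7)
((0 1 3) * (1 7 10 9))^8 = (0 10 1)(3 7 9)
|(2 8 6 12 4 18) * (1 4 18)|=|(1 4)(2 8 6 12 18)|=10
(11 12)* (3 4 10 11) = (3 4 10 11 12) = [0, 1, 2, 4, 10, 5, 6, 7, 8, 9, 11, 12, 3]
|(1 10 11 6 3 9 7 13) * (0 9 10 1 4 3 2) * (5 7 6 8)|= 8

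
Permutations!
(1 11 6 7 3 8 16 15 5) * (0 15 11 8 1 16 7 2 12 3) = (0 15 5 16 11 6 2 12 3 1 8 7) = [15, 8, 12, 1, 4, 16, 2, 0, 7, 9, 10, 6, 3, 13, 14, 5, 11]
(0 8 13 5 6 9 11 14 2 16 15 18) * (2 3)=(0 8 13 5 6 9 11 14 3 2 16 15 18)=[8, 1, 16, 2, 4, 6, 9, 7, 13, 11, 10, 14, 12, 5, 3, 18, 15, 17, 0]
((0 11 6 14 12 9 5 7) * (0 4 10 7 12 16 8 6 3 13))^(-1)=(0 13 3 11)(4 7 10)(5 9 12)(6 8 16 14)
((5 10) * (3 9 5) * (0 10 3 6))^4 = (0 10 6)(3 9 5)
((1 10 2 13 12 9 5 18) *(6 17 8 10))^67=(1 6 17 8 10 2 13 12 9 5 18)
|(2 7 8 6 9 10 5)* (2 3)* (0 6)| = 9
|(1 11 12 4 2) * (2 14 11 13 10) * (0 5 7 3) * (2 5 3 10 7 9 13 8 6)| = 20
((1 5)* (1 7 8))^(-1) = ((1 5 7 8))^(-1) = (1 8 7 5)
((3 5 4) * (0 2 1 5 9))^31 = (0 5 9 1 3 2 4)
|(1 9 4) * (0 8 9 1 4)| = |(0 8 9)| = 3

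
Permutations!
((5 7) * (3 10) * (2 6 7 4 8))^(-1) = ((2 6 7 5 4 8)(3 10))^(-1) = (2 8 4 5 7 6)(3 10)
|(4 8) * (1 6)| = 2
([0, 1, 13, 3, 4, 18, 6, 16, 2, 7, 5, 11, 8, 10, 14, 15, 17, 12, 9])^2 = (2 10 18 7 17 8 13 5 9 16 12)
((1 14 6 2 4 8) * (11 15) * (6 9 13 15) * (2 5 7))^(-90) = ((1 14 9 13 15 11 6 5 7 2 4 8))^(-90) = (1 6)(2 13)(4 15)(5 14)(7 9)(8 11)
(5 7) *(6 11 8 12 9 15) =(5 7)(6 11 8 12 9 15) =[0, 1, 2, 3, 4, 7, 11, 5, 12, 15, 10, 8, 9, 13, 14, 6]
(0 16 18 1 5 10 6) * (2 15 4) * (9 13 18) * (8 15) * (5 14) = (0 16 9 13 18 1 14 5 10 6)(2 8 15 4) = [16, 14, 8, 3, 2, 10, 0, 7, 15, 13, 6, 11, 12, 18, 5, 4, 9, 17, 1]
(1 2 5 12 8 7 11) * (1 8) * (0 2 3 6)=(0 2 5 12 1 3 6)(7 11 8)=[2, 3, 5, 6, 4, 12, 0, 11, 7, 9, 10, 8, 1]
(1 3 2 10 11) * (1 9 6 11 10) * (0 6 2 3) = (0 6 11 9 2 1) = [6, 0, 1, 3, 4, 5, 11, 7, 8, 2, 10, 9]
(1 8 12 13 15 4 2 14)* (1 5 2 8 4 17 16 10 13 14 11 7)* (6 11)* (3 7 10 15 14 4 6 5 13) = (1 6 11 10 3 7)(2 5)(4 8 12)(13 14)(15 17 16) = [0, 6, 5, 7, 8, 2, 11, 1, 12, 9, 3, 10, 4, 14, 13, 17, 15, 16]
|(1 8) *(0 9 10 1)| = |(0 9 10 1 8)| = 5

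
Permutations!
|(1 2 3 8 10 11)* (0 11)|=|(0 11 1 2 3 8 10)|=7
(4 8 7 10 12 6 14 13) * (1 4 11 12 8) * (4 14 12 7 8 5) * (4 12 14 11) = (1 11 7 10 5 12 6 14 13 4) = [0, 11, 2, 3, 1, 12, 14, 10, 8, 9, 5, 7, 6, 4, 13]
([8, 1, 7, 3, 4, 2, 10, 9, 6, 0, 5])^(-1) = [9, 1, 5, 3, 4, 10, 8, 2, 0, 7, 6]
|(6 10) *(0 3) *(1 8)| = 2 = |(0 3)(1 8)(6 10)|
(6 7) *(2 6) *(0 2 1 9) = (0 2 6 7 1 9) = [2, 9, 6, 3, 4, 5, 7, 1, 8, 0]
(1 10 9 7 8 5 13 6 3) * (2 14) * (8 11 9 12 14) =[0, 10, 8, 1, 4, 13, 3, 11, 5, 7, 12, 9, 14, 6, 2] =(1 10 12 14 2 8 5 13 6 3)(7 11 9)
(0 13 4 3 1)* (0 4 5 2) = [13, 4, 0, 1, 3, 2, 6, 7, 8, 9, 10, 11, 12, 5] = (0 13 5 2)(1 4 3)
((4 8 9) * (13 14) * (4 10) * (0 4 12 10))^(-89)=(0 9 8 4)(10 12)(13 14)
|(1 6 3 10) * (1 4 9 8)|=|(1 6 3 10 4 9 8)|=7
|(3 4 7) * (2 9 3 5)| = 6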